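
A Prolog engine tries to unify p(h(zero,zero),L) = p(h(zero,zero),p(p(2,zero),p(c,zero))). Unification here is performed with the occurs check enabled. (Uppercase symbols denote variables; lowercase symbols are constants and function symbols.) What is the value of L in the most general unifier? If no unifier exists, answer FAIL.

p(p(2,zero),p(c,zero))

Decompose p/2: h(zero,zero) = h(zero,zero),  L = p(p(2,zero),p(c,zero)).
Delete trivial equation h(zero,zero) = h(zero,zero).
Bind L := p(p(2,zero),p(c,zero)).
MGU = { L ↦ p(p(2,zero),p(c,zero)) }, so L ↦ p(p(2,zero),p(c,zero)).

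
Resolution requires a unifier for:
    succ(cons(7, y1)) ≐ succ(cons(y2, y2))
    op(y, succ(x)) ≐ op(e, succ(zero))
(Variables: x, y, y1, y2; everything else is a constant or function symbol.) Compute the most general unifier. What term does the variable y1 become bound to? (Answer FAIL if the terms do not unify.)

7

Decompose succ/1: cons(7, y1) ≐ cons(y2, y2).
Decompose cons/2: 7 ≐ y2,  y1 ≐ y2.
Bind y2 := 7; substituting into the one remaining equation that mentions y2 gives: y1 ≐ 7.
Bind y1 := 7; no other remaining equation mentions y1.
Decompose op/2: y ≐ e,  succ(x) ≐ succ(zero).
Bind y := e; no other remaining equation mentions y.
Decompose succ/1: x ≐ zero.
Bind x := zero.
MGU = { y2 ↦ 7, y1 ↦ 7, y ↦ e, x ↦ zero }, so y1 ↦ 7.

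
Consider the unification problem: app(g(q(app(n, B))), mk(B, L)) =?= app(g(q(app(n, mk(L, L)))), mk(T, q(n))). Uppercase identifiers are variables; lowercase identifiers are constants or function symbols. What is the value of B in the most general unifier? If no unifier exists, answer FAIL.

mk(q(n), q(n))

Decompose app/2: g(q(app(n, B))) =?= g(q(app(n, mk(L, L)))),  mk(B, L) =?= mk(T, q(n)).
Decompose g/1: q(app(n, B)) =?= q(app(n, mk(L, L))).
Decompose q/1: app(n, B) =?= app(n, mk(L, L)).
Decompose app/2: n =?= n,  B =?= mk(L, L).
Delete trivial equation n =?= n.
Bind B := mk(L, L); substituting into the remaining equation gives: mk(mk(L, L), L) =?= mk(T, q(n)).
Decompose mk/2: mk(L, L) =?= T,  L =?= q(n).
Bind T := mk(L, L); no other remaining equation mentions T.
Bind L := q(n). Substituting into the earlier bindings gives B := mk(q(n), q(n)), T := mk(q(n), q(n)).
MGU = { B -> mk(q(n), q(n)), T -> mk(q(n), q(n)), L -> q(n) }, so B -> mk(q(n), q(n)).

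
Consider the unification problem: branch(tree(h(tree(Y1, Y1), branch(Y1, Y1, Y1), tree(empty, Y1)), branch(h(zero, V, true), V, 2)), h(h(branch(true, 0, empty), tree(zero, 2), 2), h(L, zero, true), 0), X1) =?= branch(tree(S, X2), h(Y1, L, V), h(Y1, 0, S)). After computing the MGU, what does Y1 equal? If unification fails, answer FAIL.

Decompose branch/3: tree(h(tree(Y1, Y1), branch(Y1, Y1, Y1), tree(empty, Y1)), branch(h(zero, V, true), V, 2)) =?= tree(S, X2),  h(h(branch(true, 0, empty), tree(zero, 2), 2), h(L, zero, true), 0) =?= h(Y1, L, V),  X1 =?= h(Y1, 0, S).
Decompose tree/2: h(tree(Y1, Y1), branch(Y1, Y1, Y1), tree(empty, Y1)) =?= S,  branch(h(zero, V, true), V, 2) =?= X2.
Bind S := h(tree(Y1, Y1), branch(Y1, Y1, Y1), tree(empty, Y1)); substituting into the one remaining equation that mentions S gives: X1 =?= h(Y1, 0, h(tree(Y1, Y1), branch(Y1, Y1, Y1), tree(empty, Y1))).
Bind X2 := branch(h(zero, V, true), V, 2); no other remaining equation mentions X2.
Decompose h/3: h(branch(true, 0, empty), tree(zero, 2), 2) =?= Y1,  h(L, zero, true) =?= L,  0 =?= V.
Bind Y1 := h(branch(true, 0, empty), tree(zero, 2), 2); substituting into the one remaining equation that mentions Y1 gives: X1 =?= h(h(branch(true, 0, empty), tree(zero, 2), 2), 0, h(tree(h(branch(true, 0, empty), tree(zero, 2), 2), h(branch(true, 0, empty), tree(zero, 2), 2)), branch(h(branch(true, 0, empty), tree(zero, 2), 2), h(branch(true, 0, empty), tree(zero, 2), 2), h(branch(true, 0, empty), tree(zero, 2), 2)), tree(empty, h(branch(true, 0, empty), tree(zero, 2), 2)))). Substituting into the earlier binding gives S := h(tree(h(branch(true, 0, empty), tree(zero, 2), 2), h(branch(true, 0, empty), tree(zero, 2), 2)), branch(h(branch(true, 0, empty), tree(zero, 2), 2), h(branch(true, 0, empty), tree(zero, 2), 2), h(branch(true, 0, empty), tree(zero, 2), 2)), tree(empty, h(branch(true, 0, empty), tree(zero, 2), 2))).
Occurs check fails: L occurs in h(L, zero, true); the equation L =?= h(L, zero, true) has no finite solution.

FAIL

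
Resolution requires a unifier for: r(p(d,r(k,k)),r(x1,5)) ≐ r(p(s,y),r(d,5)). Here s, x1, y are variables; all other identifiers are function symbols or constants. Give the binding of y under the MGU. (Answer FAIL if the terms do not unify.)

Decompose r/2: p(d,r(k,k)) ≐ p(s,y),  r(x1,5) ≐ r(d,5).
Decompose p/2: d ≐ s,  r(k,k) ≐ y.
Bind s := d; no other remaining equation mentions s.
Bind y := r(k,k); no other remaining equation mentions y.
Decompose r/2: x1 ≐ d,  5 ≐ 5.
Bind x1 := d; no other remaining equation mentions x1.
Delete trivial equation 5 ≐ 5.
MGU = { s ↦ d, y ↦ r(k,k), x1 ↦ d }, so y ↦ r(k,k).

r(k,k)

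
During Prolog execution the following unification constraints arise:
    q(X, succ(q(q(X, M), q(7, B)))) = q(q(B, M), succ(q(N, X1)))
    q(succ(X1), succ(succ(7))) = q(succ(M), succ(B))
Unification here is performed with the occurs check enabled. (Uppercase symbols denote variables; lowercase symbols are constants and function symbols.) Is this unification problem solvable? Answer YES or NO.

Decompose q/2: X = q(B, M),  succ(q(q(X, M), q(7, B))) = succ(q(N, X1)).
Bind X := q(B, M); substituting into the one remaining equation that mentions X gives: succ(q(q(q(B, M), M), q(7, B))) = succ(q(N, X1)).
Decompose succ/1: q(q(q(B, M), M), q(7, B)) = q(N, X1).
Decompose q/2: q(q(B, M), M) = N,  q(7, B) = X1.
Bind N := q(q(B, M), M); no other remaining equation mentions N.
Bind X1 := q(7, B); substituting into the remaining equation gives: q(succ(q(7, B)), succ(succ(7))) = q(succ(M), succ(B)).
Decompose q/2: succ(q(7, B)) = succ(M),  succ(succ(7)) = succ(B).
Decompose succ/1: q(7, B) = M.
Bind M := q(7, B); no other remaining equation mentions M. Substituting into the earlier bindings gives X := q(B, q(7, B)), N := q(q(B, q(7, B)), q(7, B)).
Decompose succ/1: succ(7) = B.
Bind B := succ(7). Substituting into the earlier bindings gives X := q(succ(7), q(7, succ(7))), N := q(q(succ(7), q(7, succ(7))), q(7, succ(7))), X1 := q(7, succ(7)), M := q(7, succ(7)).
No equations remain and no clash or occurs-check failure arose, so a unifier exists.

YES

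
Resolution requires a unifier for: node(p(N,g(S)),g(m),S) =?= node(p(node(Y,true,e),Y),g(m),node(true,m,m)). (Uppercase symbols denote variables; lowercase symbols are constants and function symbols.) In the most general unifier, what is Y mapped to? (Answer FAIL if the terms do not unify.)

Decompose node/3: p(N,g(S)) =?= p(node(Y,true,e),Y),  g(m) =?= g(m),  S =?= node(true,m,m).
Decompose p/2: N =?= node(Y,true,e),  g(S) =?= Y.
Bind N := node(Y,true,e); no other remaining equation mentions N.
Bind Y := g(S); no other remaining equation mentions Y. Substituting into the earlier binding gives N := node(g(S),true,e).
Delete trivial equation g(m) =?= g(m).
Bind S := node(true,m,m). Substituting into the earlier bindings gives N := node(g(node(true,m,m)),true,e), Y := g(node(true,m,m)).
MGU = { N := node(g(node(true,m,m)),true,e), Y := g(node(true,m,m)), S := node(true,m,m) }, so Y := g(node(true,m,m)).

g(node(true,m,m))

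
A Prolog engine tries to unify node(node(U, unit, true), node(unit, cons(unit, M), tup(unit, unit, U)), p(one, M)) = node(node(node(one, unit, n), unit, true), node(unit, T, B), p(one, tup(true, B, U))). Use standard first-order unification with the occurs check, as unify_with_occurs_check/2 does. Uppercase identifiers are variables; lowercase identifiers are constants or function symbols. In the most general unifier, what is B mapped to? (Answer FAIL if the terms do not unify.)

tup(unit, unit, node(one, unit, n))

Decompose node/3: node(U, unit, true) = node(node(one, unit, n), unit, true),  node(unit, cons(unit, M), tup(unit, unit, U)) = node(unit, T, B),  p(one, M) = p(one, tup(true, B, U)).
Decompose node/3: U = node(one, unit, n),  unit = unit,  true = true.
Bind U := node(one, unit, n); substituting into the 2 remaining equations that mention U gives: node(unit, cons(unit, M), tup(unit, unit, node(one, unit, n))) = node(unit, T, B),  p(one, M) = p(one, tup(true, B, node(one, unit, n))).
Delete trivial equation unit = unit.
Delete trivial equation true = true.
Decompose node/3: unit = unit,  cons(unit, M) = T,  tup(unit, unit, node(one, unit, n)) = B.
Delete trivial equation unit = unit.
Bind T := cons(unit, M); no other remaining equation mentions T.
Bind B := tup(unit, unit, node(one, unit, n)); substituting into the remaining equation gives: p(one, M) = p(one, tup(true, tup(unit, unit, node(one, unit, n)), node(one, unit, n))).
Decompose p/2: one = one,  M = tup(true, tup(unit, unit, node(one, unit, n)), node(one, unit, n)).
Delete trivial equation one = one.
Bind M := tup(true, tup(unit, unit, node(one, unit, n)), node(one, unit, n)). Substituting into the earlier binding gives T := cons(unit, tup(true, tup(unit, unit, node(one, unit, n)), node(one, unit, n))).
MGU = { U = node(one, unit, n), T = cons(unit, tup(true, tup(unit, unit, node(one, unit, n)), node(one, unit, n))), B = tup(unit, unit, node(one, unit, n)), M = tup(true, tup(unit, unit, node(one, unit, n)), node(one, unit, n)) }, so B = tup(unit, unit, node(one, unit, n)).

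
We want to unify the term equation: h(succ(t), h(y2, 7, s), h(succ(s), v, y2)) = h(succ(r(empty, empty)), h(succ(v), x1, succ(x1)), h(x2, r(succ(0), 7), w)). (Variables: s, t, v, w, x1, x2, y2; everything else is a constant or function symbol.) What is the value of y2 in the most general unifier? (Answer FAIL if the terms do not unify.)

Decompose h/3: succ(t) = succ(r(empty, empty)),  h(y2, 7, s) = h(succ(v), x1, succ(x1)),  h(succ(s), v, y2) = h(x2, r(succ(0), 7), w).
Decompose succ/1: t = r(empty, empty).
Bind t := r(empty, empty); no other remaining equation mentions t.
Decompose h/3: y2 = succ(v),  7 = x1,  s = succ(x1).
Bind y2 := succ(v); substituting into the one remaining equation that mentions y2 gives: h(succ(s), v, succ(v)) = h(x2, r(succ(0), 7), w).
Bind x1 := 7; substituting into the one remaining equation that mentions x1 gives: s = succ(7).
Bind s := succ(7); substituting into the remaining equation gives: h(succ(succ(7)), v, succ(v)) = h(x2, r(succ(0), 7), w).
Decompose h/3: succ(succ(7)) = x2,  v = r(succ(0), 7),  succ(v) = w.
Bind x2 := succ(succ(7)); no other remaining equation mentions x2.
Bind v := r(succ(0), 7); substituting into the remaining equation gives: succ(r(succ(0), 7)) = w. Substituting into the earlier binding gives y2 := succ(r(succ(0), 7)).
Bind w := succ(r(succ(0), 7)).
MGU = { t -> r(empty, empty), y2 -> succ(r(succ(0), 7)), x1 -> 7, s -> succ(7), x2 -> succ(succ(7)), v -> r(succ(0), 7), w -> succ(r(succ(0), 7)) }, so y2 -> succ(r(succ(0), 7)).

succ(r(succ(0), 7))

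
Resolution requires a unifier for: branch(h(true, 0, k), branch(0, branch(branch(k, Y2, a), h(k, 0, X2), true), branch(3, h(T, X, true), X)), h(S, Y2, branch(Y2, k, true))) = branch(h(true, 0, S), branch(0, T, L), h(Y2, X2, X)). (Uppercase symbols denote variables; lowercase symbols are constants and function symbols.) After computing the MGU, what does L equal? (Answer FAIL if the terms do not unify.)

Decompose branch/3: h(true, 0, k) = h(true, 0, S),  branch(0, branch(branch(k, Y2, a), h(k, 0, X2), true), branch(3, h(T, X, true), X)) = branch(0, T, L),  h(S, Y2, branch(Y2, k, true)) = h(Y2, X2, X).
Decompose h/3: true = true,  0 = 0,  k = S.
Delete trivial equation true = true.
Delete trivial equation 0 = 0.
Bind S := k; substituting into the one remaining equation that mentions S gives: h(k, Y2, branch(Y2, k, true)) = h(Y2, X2, X).
Decompose branch/3: 0 = 0,  branch(branch(k, Y2, a), h(k, 0, X2), true) = T,  branch(3, h(T, X, true), X) = L.
Delete trivial equation 0 = 0.
Bind T := branch(branch(k, Y2, a), h(k, 0, X2), true); substituting into the one remaining equation that mentions T gives: branch(3, h(branch(branch(k, Y2, a), h(k, 0, X2), true), X, true), X) = L.
Bind L := branch(3, h(branch(branch(k, Y2, a), h(k, 0, X2), true), X, true), X); no other remaining equation mentions L.
Decompose h/3: k = Y2,  Y2 = X2,  branch(Y2, k, true) = X.
Bind Y2 := k; substituting into the remaining equations gives: k = X2,  branch(k, k, true) = X. Substituting into the earlier bindings gives T := branch(branch(k, k, a), h(k, 0, X2), true), L := branch(3, h(branch(branch(k, k, a), h(k, 0, X2), true), X, true), X).
Bind X2 := k; no other remaining equation mentions X2. Substituting into the earlier bindings gives T := branch(branch(k, k, a), h(k, 0, k), true), L := branch(3, h(branch(branch(k, k, a), h(k, 0, k), true), X, true), X).
Bind X := branch(k, k, true). Substituting into the earlier binding gives L := branch(3, h(branch(branch(k, k, a), h(k, 0, k), true), branch(k, k, true), true), branch(k, k, true)).
MGU = { S ↦ k, T ↦ branch(branch(k, k, a), h(k, 0, k), true), L ↦ branch(3, h(branch(branch(k, k, a), h(k, 0, k), true), branch(k, k, true), true), branch(k, k, true)), Y2 ↦ k, X2 ↦ k, X ↦ branch(k, k, true) }, so L ↦ branch(3, h(branch(branch(k, k, a), h(k, 0, k), true), branch(k, k, true), true), branch(k, k, true)).

branch(3, h(branch(branch(k, k, a), h(k, 0, k), true), branch(k, k, true), true), branch(k, k, true))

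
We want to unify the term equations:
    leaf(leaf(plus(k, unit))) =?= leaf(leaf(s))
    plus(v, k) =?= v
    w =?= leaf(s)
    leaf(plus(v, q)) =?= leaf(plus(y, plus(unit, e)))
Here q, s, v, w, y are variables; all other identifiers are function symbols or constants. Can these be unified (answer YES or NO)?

NO

Decompose leaf/1: leaf(plus(k, unit)) =?= leaf(s).
Decompose leaf/1: plus(k, unit) =?= s.
Bind s := plus(k, unit); substituting into the one remaining equation that mentions s gives: w =?= leaf(plus(k, unit)).
Occurs check fails: v occurs in plus(v, k); the equation v =?= plus(v, k) has no finite solution.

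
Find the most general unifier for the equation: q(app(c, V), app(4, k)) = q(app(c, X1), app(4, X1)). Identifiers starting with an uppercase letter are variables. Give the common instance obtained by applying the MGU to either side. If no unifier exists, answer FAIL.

q(app(c, k), app(4, k))

Decompose q/2: app(c, V) = app(c, X1),  app(4, k) = app(4, X1).
Decompose app/2: c = c,  V = X1.
Delete trivial equation c = c.
Bind V := X1; no other remaining equation mentions V.
Decompose app/2: 4 = 4,  k = X1.
Delete trivial equation 4 = 4.
Bind X1 := k. Substituting into the earlier binding gives V := k.
Applying the MGU to either side gives q(app(c, k), app(4, k)).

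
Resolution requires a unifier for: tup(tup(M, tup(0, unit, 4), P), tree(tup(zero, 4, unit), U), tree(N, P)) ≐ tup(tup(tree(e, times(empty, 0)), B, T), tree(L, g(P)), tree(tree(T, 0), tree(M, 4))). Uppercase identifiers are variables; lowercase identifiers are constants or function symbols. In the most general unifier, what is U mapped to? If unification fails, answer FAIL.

g(tree(tree(e, times(empty, 0)), 4))

Decompose tup/3: tup(M, tup(0, unit, 4), P) ≐ tup(tree(e, times(empty, 0)), B, T),  tree(tup(zero, 4, unit), U) ≐ tree(L, g(P)),  tree(N, P) ≐ tree(tree(T, 0), tree(M, 4)).
Decompose tup/3: M ≐ tree(e, times(empty, 0)),  tup(0, unit, 4) ≐ B,  P ≐ T.
Bind M := tree(e, times(empty, 0)); substituting into the one remaining equation that mentions M gives: tree(N, P) ≐ tree(tree(T, 0), tree(tree(e, times(empty, 0)), 4)).
Bind B := tup(0, unit, 4); no other remaining equation mentions B.
Bind P := T; substituting into the remaining equations gives: tree(tup(zero, 4, unit), U) ≐ tree(L, g(T)),  tree(N, T) ≐ tree(tree(T, 0), tree(tree(e, times(empty, 0)), 4)).
Decompose tree/2: tup(zero, 4, unit) ≐ L,  U ≐ g(T).
Bind L := tup(zero, 4, unit); no other remaining equation mentions L.
Bind U := g(T); no other remaining equation mentions U.
Decompose tree/2: N ≐ tree(T, 0),  T ≐ tree(tree(e, times(empty, 0)), 4).
Bind N := tree(T, 0); no other remaining equation mentions N.
Bind T := tree(tree(e, times(empty, 0)), 4). Substituting into the earlier bindings gives P := tree(tree(e, times(empty, 0)), 4), U := g(tree(tree(e, times(empty, 0)), 4)), N := tree(tree(tree(e, times(empty, 0)), 4), 0).
MGU = { M := tree(e, times(empty, 0)), B := tup(0, unit, 4), P := tree(tree(e, times(empty, 0)), 4), L := tup(zero, 4, unit), U := g(tree(tree(e, times(empty, 0)), 4)), N := tree(tree(tree(e, times(empty, 0)), 4), 0), T := tree(tree(e, times(empty, 0)), 4) }, so U := g(tree(tree(e, times(empty, 0)), 4)).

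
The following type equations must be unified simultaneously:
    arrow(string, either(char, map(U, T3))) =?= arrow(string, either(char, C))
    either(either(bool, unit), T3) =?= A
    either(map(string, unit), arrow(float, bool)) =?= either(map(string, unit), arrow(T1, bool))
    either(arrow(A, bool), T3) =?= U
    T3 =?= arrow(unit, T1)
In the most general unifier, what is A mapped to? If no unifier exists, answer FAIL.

Decompose arrow/2: string =?= string,  either(char, map(U, T3)) =?= either(char, C).
Delete trivial equation string =?= string.
Decompose either/2: char =?= char,  map(U, T3) =?= C.
Delete trivial equation char =?= char.
Bind C := map(U, T3); no other remaining equation mentions C.
Bind A := either(either(bool, unit), T3); substituting into the one remaining equation that mentions A gives: either(arrow(either(either(bool, unit), T3), bool), T3) =?= U.
Decompose either/2: map(string, unit) =?= map(string, unit),  arrow(float, bool) =?= arrow(T1, bool).
Delete trivial equation map(string, unit) =?= map(string, unit).
Decompose arrow/2: float =?= T1,  bool =?= bool.
Bind T1 := float; substituting into the one remaining equation that mentions T1 gives: T3 =?= arrow(unit, float).
Delete trivial equation bool =?= bool.
Bind U := either(arrow(either(either(bool, unit), T3), bool), T3); no other remaining equation mentions U. Substituting into the earlier binding gives C := map(either(arrow(either(either(bool, unit), T3), bool), T3), T3).
Bind T3 := arrow(unit, float). Substituting into the earlier bindings gives C := map(either(arrow(either(either(bool, unit), arrow(unit, float)), bool), arrow(unit, float)), arrow(unit, float)), A := either(either(bool, unit), arrow(unit, float)), U := either(arrow(either(either(bool, unit), arrow(unit, float)), bool), arrow(unit, float)).
MGU = { C ↦ map(either(arrow(either(either(bool, unit), arrow(unit, float)), bool), arrow(unit, float)), arrow(unit, float)), A ↦ either(either(bool, unit), arrow(unit, float)), T1 ↦ float, U ↦ either(arrow(either(either(bool, unit), arrow(unit, float)), bool), arrow(unit, float)), T3 ↦ arrow(unit, float) }, so A ↦ either(either(bool, unit), arrow(unit, float)).

either(either(bool, unit), arrow(unit, float))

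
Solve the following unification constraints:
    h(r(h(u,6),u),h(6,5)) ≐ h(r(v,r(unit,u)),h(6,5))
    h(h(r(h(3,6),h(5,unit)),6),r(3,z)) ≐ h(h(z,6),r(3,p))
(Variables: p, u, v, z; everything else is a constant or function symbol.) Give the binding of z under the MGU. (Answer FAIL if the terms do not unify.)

Decompose h/2: r(h(u,6),u) ≐ r(v,r(unit,u)),  h(6,5) ≐ h(6,5).
Decompose r/2: h(u,6) ≐ v,  u ≐ r(unit,u).
Bind v := h(u,6); no other remaining equation mentions v.
Occurs check fails: u occurs in r(unit,u); the equation u ≐ r(unit,u) has no finite solution.

FAIL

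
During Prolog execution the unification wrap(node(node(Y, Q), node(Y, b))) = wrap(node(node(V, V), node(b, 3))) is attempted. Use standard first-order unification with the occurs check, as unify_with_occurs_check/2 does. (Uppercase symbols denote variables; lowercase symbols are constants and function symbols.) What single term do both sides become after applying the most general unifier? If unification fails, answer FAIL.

FAIL

Decompose wrap/1: node(node(Y, Q), node(Y, b)) = node(node(V, V), node(b, 3)).
Decompose node/2: node(Y, Q) = node(V, V),  node(Y, b) = node(b, 3).
Decompose node/2: Y = V,  Q = V.
Bind Y := V; substituting into the one remaining equation that mentions Y gives: node(V, b) = node(b, 3).
Bind Q := V; no other remaining equation mentions Q.
Decompose node/2: V = b,  b = 3.
Bind V := b; no other remaining equation mentions V. Substituting into the earlier bindings gives Y := b, Q := b.
Clash: constants b and 3 differ; no unifier exists.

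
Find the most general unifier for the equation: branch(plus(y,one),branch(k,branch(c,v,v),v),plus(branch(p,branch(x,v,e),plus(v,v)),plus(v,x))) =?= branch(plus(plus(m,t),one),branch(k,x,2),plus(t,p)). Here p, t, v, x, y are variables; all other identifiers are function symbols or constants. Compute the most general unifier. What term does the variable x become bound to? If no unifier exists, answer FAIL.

branch(c,2,2)

Decompose branch/3: plus(y,one) =?= plus(plus(m,t),one),  branch(k,branch(c,v,v),v) =?= branch(k,x,2),  plus(branch(p,branch(x,v,e),plus(v,v)),plus(v,x)) =?= plus(t,p).
Decompose plus/2: y =?= plus(m,t),  one =?= one.
Bind y := plus(m,t); no other remaining equation mentions y.
Delete trivial equation one =?= one.
Decompose branch/3: k =?= k,  branch(c,v,v) =?= x,  v =?= 2.
Delete trivial equation k =?= k.
Bind x := branch(c,v,v); substituting into the one remaining equation that mentions x gives: plus(branch(p,branch(branch(c,v,v),v,e),plus(v,v)),plus(v,branch(c,v,v))) =?= plus(t,p).
Bind v := 2; substituting into the remaining equation gives: plus(branch(p,branch(branch(c,2,2),2,e),plus(2,2)),plus(2,branch(c,2,2))) =?= plus(t,p). Substituting into the earlier binding gives x := branch(c,2,2).
Decompose plus/2: branch(p,branch(branch(c,2,2),2,e),plus(2,2)) =?= t,  plus(2,branch(c,2,2)) =?= p.
Bind t := branch(p,branch(branch(c,2,2),2,e),plus(2,2)); no other remaining equation mentions t. Substituting into the earlier binding gives y := plus(m,branch(p,branch(branch(c,2,2),2,e),plus(2,2))).
Bind p := plus(2,branch(c,2,2)). Substituting into the earlier bindings gives y := plus(m,branch(plus(2,branch(c,2,2)),branch(branch(c,2,2),2,e),plus(2,2))), t := branch(plus(2,branch(c,2,2)),branch(branch(c,2,2),2,e),plus(2,2)).
MGU = { y ↦ plus(m,branch(plus(2,branch(c,2,2)),branch(branch(c,2,2),2,e),plus(2,2))), x ↦ branch(c,2,2), v ↦ 2, t ↦ branch(plus(2,branch(c,2,2)),branch(branch(c,2,2),2,e),plus(2,2)), p ↦ plus(2,branch(c,2,2)) }, so x ↦ branch(c,2,2).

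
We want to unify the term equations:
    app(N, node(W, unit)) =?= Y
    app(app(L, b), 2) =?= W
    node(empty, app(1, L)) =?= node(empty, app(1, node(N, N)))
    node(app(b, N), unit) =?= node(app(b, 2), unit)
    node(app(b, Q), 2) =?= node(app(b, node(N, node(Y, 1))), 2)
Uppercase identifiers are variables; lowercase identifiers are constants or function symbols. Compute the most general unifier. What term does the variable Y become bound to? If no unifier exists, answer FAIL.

app(2, node(app(app(node(2, 2), b), 2), unit))

Bind Y := app(N, node(W, unit)); substituting into the one remaining equation that mentions Y gives: node(app(b, Q), 2) =?= node(app(b, node(N, node(app(N, node(W, unit)), 1))), 2).
Bind W := app(app(L, b), 2); substituting into the one remaining equation that mentions W gives: node(app(b, Q), 2) =?= node(app(b, node(N, node(app(N, node(app(app(L, b), 2), unit)), 1))), 2). Substituting into the earlier binding gives Y := app(N, node(app(app(L, b), 2), unit)).
Decompose node/2: empty =?= empty,  app(1, L) =?= app(1, node(N, N)).
Delete trivial equation empty =?= empty.
Decompose app/2: 1 =?= 1,  L =?= node(N, N).
Delete trivial equation 1 =?= 1.
Bind L := node(N, N); substituting into the one remaining equation that mentions L gives: node(app(b, Q), 2) =?= node(app(b, node(N, node(app(N, node(app(app(node(N, N), b), 2), unit)), 1))), 2). Substituting into the earlier bindings gives Y := app(N, node(app(app(node(N, N), b), 2), unit)), W := app(app(node(N, N), b), 2).
Decompose node/2: app(b, N) =?= app(b, 2),  unit =?= unit.
Decompose app/2: b =?= b,  N =?= 2.
Delete trivial equation b =?= b.
Bind N := 2; substituting into the one remaining equation that mentions N gives: node(app(b, Q), 2) =?= node(app(b, node(2, node(app(2, node(app(app(node(2, 2), b), 2), unit)), 1))), 2). Substituting into the earlier bindings gives Y := app(2, node(app(app(node(2, 2), b), 2), unit)), W := app(app(node(2, 2), b), 2), L := node(2, 2).
Delete trivial equation unit =?= unit.
Decompose node/2: app(b, Q) =?= app(b, node(2, node(app(2, node(app(app(node(2, 2), b), 2), unit)), 1))),  2 =?= 2.
Decompose app/2: b =?= b,  Q =?= node(2, node(app(2, node(app(app(node(2, 2), b), 2), unit)), 1)).
Delete trivial equation b =?= b.
Bind Q := node(2, node(app(2, node(app(app(node(2, 2), b), 2), unit)), 1)); no other remaining equation mentions Q.
Delete trivial equation 2 =?= 2.
MGU = { Y -> app(2, node(app(app(node(2, 2), b), 2), unit)), W -> app(app(node(2, 2), b), 2), L -> node(2, 2), N -> 2, Q -> node(2, node(app(2, node(app(app(node(2, 2), b), 2), unit)), 1)) }, so Y -> app(2, node(app(app(node(2, 2), b), 2), unit)).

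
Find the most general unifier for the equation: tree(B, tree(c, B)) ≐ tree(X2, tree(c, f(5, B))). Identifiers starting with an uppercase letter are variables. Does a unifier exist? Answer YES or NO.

NO

Decompose tree/2: B ≐ X2,  tree(c, B) ≐ tree(c, f(5, B)).
Bind B := X2; substituting into the remaining equation gives: tree(c, X2) ≐ tree(c, f(5, X2)).
Decompose tree/2: c ≐ c,  X2 ≐ f(5, X2).
Delete trivial equation c ≐ c.
Occurs check fails: X2 occurs in f(5, X2); the equation X2 ≐ f(5, X2) has no finite solution.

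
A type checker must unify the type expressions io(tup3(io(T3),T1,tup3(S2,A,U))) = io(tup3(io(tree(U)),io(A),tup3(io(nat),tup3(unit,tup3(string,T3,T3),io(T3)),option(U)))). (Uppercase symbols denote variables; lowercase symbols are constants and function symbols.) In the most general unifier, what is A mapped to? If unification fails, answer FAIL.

FAIL

Decompose io/1: tup3(io(T3),T1,tup3(S2,A,U)) = tup3(io(tree(U)),io(A),tup3(io(nat),tup3(unit,tup3(string,T3,T3),io(T3)),option(U))).
Decompose tup3/3: io(T3) = io(tree(U)),  T1 = io(A),  tup3(S2,A,U) = tup3(io(nat),tup3(unit,tup3(string,T3,T3),io(T3)),option(U)).
Decompose io/1: T3 = tree(U).
Bind T3 := tree(U); substituting into the one remaining equation that mentions T3 gives: tup3(S2,A,U) = tup3(io(nat),tup3(unit,tup3(string,tree(U),tree(U)),io(tree(U))),option(U)).
Bind T1 := io(A); no other remaining equation mentions T1.
Decompose tup3/3: S2 = io(nat),  A = tup3(unit,tup3(string,tree(U),tree(U)),io(tree(U))),  U = option(U).
Bind S2 := io(nat); no other remaining equation mentions S2.
Bind A := tup3(unit,tup3(string,tree(U),tree(U)),io(tree(U))); no other remaining equation mentions A. Substituting into the earlier binding gives T1 := io(tup3(unit,tup3(string,tree(U),tree(U)),io(tree(U)))).
Occurs check fails: U occurs in option(U); the equation U = option(U) has no finite solution.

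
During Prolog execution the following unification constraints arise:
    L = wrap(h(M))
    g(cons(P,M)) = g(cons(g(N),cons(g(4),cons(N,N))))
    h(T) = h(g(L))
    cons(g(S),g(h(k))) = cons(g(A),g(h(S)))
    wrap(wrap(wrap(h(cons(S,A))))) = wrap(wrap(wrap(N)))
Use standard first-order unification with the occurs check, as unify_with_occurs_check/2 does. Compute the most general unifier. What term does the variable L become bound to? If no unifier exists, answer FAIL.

wrap(h(cons(g(4),cons(h(cons(k,k)),h(cons(k,k))))))

Bind L := wrap(h(M)); substituting into the one remaining equation that mentions L gives: h(T) = h(g(wrap(h(M)))).
Decompose g/1: cons(P,M) = cons(g(N),cons(g(4),cons(N,N))).
Decompose cons/2: P = g(N),  M = cons(g(4),cons(N,N)).
Bind P := g(N); no other remaining equation mentions P.
Bind M := cons(g(4),cons(N,N)); substituting into the one remaining equation that mentions M gives: h(T) = h(g(wrap(h(cons(g(4),cons(N,N)))))). Substituting into the earlier binding gives L := wrap(h(cons(g(4),cons(N,N)))).
Decompose h/1: T = g(wrap(h(cons(g(4),cons(N,N))))).
Bind T := g(wrap(h(cons(g(4),cons(N,N))))); no other remaining equation mentions T.
Decompose cons/2: g(S) = g(A),  g(h(k)) = g(h(S)).
Decompose g/1: S = A.
Bind S := A; substituting into the remaining equations gives: g(h(k)) = g(h(A)),  wrap(wrap(wrap(h(cons(A,A))))) = wrap(wrap(wrap(N))).
Decompose g/1: h(k) = h(A).
Decompose h/1: k = A.
Bind A := k; substituting into the remaining equation gives: wrap(wrap(wrap(h(cons(k,k))))) = wrap(wrap(wrap(N))). Substituting into the earlier binding gives S := k.
Decompose wrap/1: wrap(wrap(h(cons(k,k)))) = wrap(wrap(N)).
Decompose wrap/1: wrap(h(cons(k,k))) = wrap(N).
Decompose wrap/1: h(cons(k,k)) = N.
Bind N := h(cons(k,k)). Substituting into the earlier bindings gives L := wrap(h(cons(g(4),cons(h(cons(k,k)),h(cons(k,k)))))), P := g(h(cons(k,k))), M := cons(g(4),cons(h(cons(k,k)),h(cons(k,k)))), T := g(wrap(h(cons(g(4),cons(h(cons(k,k)),h(cons(k,k))))))).
MGU = { L -> wrap(h(cons(g(4),cons(h(cons(k,k)),h(cons(k,k)))))), P -> g(h(cons(k,k))), M -> cons(g(4),cons(h(cons(k,k)),h(cons(k,k)))), T -> g(wrap(h(cons(g(4),cons(h(cons(k,k)),h(cons(k,k))))))), S -> k, A -> k, N -> h(cons(k,k)) }, so L -> wrap(h(cons(g(4),cons(h(cons(k,k)),h(cons(k,k)))))).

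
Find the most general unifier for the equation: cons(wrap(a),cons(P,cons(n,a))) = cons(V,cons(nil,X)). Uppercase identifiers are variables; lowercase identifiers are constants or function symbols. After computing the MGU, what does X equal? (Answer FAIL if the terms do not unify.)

Decompose cons/2: wrap(a) = V,  cons(P,cons(n,a)) = cons(nil,X).
Bind V := wrap(a); no other remaining equation mentions V.
Decompose cons/2: P = nil,  cons(n,a) = X.
Bind P := nil; no other remaining equation mentions P.
Bind X := cons(n,a).
MGU = { V -> wrap(a), P -> nil, X -> cons(n,a) }, so X -> cons(n,a).

cons(n,a)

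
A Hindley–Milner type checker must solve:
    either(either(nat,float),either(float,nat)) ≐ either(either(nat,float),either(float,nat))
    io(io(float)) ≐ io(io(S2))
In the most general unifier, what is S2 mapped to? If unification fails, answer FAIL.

float

Delete trivial equation either(either(nat,float),either(float,nat)) ≐ either(either(nat,float),either(float,nat)).
Decompose io/1: io(float) ≐ io(S2).
Decompose io/1: float ≐ S2.
Bind S2 := float.
MGU = { S2 := float }, so S2 := float.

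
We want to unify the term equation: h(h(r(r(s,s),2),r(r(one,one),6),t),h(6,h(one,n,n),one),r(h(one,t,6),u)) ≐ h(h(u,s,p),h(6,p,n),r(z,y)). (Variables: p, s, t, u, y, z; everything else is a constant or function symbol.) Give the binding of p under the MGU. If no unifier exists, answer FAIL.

FAIL

Decompose h/3: h(r(r(s,s),2),r(r(one,one),6),t) ≐ h(u,s,p),  h(6,h(one,n,n),one) ≐ h(6,p,n),  r(h(one,t,6),u) ≐ r(z,y).
Decompose h/3: r(r(s,s),2) ≐ u,  r(r(one,one),6) ≐ s,  t ≐ p.
Bind u := r(r(s,s),2); substituting into the one remaining equation that mentions u gives: r(h(one,t,6),r(r(s,s),2)) ≐ r(z,y).
Bind s := r(r(one,one),6); substituting into the one remaining equation that mentions s gives: r(h(one,t,6),r(r(r(r(one,one),6),r(r(one,one),6)),2)) ≐ r(z,y). Substituting into the earlier binding gives u := r(r(r(r(one,one),6),r(r(one,one),6)),2).
Bind t := p; substituting into the one remaining equation that mentions t gives: r(h(one,p,6),r(r(r(r(one,one),6),r(r(one,one),6)),2)) ≐ r(z,y).
Decompose h/3: 6 ≐ 6,  h(one,n,n) ≐ p,  one ≐ n.
Delete trivial equation 6 ≐ 6.
Bind p := h(one,n,n); substituting into the one remaining equation that mentions p gives: r(h(one,h(one,n,n),6),r(r(r(r(one,one),6),r(r(one,one),6)),2)) ≐ r(z,y). Substituting into the earlier binding gives t := h(one,n,n).
Clash: constants one and n differ; no unifier exists.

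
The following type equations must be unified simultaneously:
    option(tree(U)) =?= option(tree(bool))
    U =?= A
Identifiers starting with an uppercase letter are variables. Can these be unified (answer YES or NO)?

Decompose option/1: tree(U) =?= tree(bool).
Decompose tree/1: U =?= bool.
Bind U := bool; substituting into the remaining equation gives: bool =?= A.
Bind A := bool.
No equations remain and no clash or occurs-check failure arose, so a unifier exists.

YES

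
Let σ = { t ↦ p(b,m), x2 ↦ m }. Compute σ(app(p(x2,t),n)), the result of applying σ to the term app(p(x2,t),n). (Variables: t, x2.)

Replace each occurrence of t with p(b,m).
Replace each occurrence of x2 with m.
Result: app(p(m,p(b,m)),n).

app(p(m,p(b,m)),n)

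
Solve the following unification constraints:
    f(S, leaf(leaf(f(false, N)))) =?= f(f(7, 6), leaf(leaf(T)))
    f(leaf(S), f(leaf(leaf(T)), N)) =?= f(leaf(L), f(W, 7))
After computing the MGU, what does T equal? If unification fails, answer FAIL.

Decompose f/2: S =?= f(7, 6),  leaf(leaf(f(false, N))) =?= leaf(leaf(T)).
Bind S := f(7, 6); substituting into the one remaining equation that mentions S gives: f(leaf(f(7, 6)), f(leaf(leaf(T)), N)) =?= f(leaf(L), f(W, 7)).
Decompose leaf/1: leaf(f(false, N)) =?= leaf(T).
Decompose leaf/1: f(false, N) =?= T.
Bind T := f(false, N); substituting into the remaining equation gives: f(leaf(f(7, 6)), f(leaf(leaf(f(false, N))), N)) =?= f(leaf(L), f(W, 7)).
Decompose f/2: leaf(f(7, 6)) =?= leaf(L),  f(leaf(leaf(f(false, N))), N) =?= f(W, 7).
Decompose leaf/1: f(7, 6) =?= L.
Bind L := f(7, 6); no other remaining equation mentions L.
Decompose f/2: leaf(leaf(f(false, N))) =?= W,  N =?= 7.
Bind W := leaf(leaf(f(false, N))); no other remaining equation mentions W.
Bind N := 7. Substituting into the earlier bindings gives T := f(false, 7), W := leaf(leaf(f(false, 7))).
MGU = { S -> f(7, 6), T -> f(false, 7), L -> f(7, 6), W -> leaf(leaf(f(false, 7))), N -> 7 }, so T -> f(false, 7).

f(false, 7)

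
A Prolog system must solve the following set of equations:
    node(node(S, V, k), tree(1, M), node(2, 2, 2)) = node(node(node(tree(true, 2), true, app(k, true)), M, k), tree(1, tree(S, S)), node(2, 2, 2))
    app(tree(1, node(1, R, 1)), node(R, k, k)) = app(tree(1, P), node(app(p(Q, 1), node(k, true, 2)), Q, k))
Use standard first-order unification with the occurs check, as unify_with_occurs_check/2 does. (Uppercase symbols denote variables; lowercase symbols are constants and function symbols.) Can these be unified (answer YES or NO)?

YES

Decompose node/3: node(S, V, k) = node(node(tree(true, 2), true, app(k, true)), M, k),  tree(1, M) = tree(1, tree(S, S)),  node(2, 2, 2) = node(2, 2, 2).
Decompose node/3: S = node(tree(true, 2), true, app(k, true)),  V = M,  k = k.
Bind S := node(tree(true, 2), true, app(k, true)); substituting into the one remaining equation that mentions S gives: tree(1, M) = tree(1, tree(node(tree(true, 2), true, app(k, true)), node(tree(true, 2), true, app(k, true)))).
Bind V := M; no other remaining equation mentions V.
Delete trivial equation k = k.
Decompose tree/2: 1 = 1,  M = tree(node(tree(true, 2), true, app(k, true)), node(tree(true, 2), true, app(k, true))).
Delete trivial equation 1 = 1.
Bind M := tree(node(tree(true, 2), true, app(k, true)), node(tree(true, 2), true, app(k, true))); no other remaining equation mentions M. Substituting into the earlier binding gives V := tree(node(tree(true, 2), true, app(k, true)), node(tree(true, 2), true, app(k, true))).
Delete trivial equation node(2, 2, 2) = node(2, 2, 2).
Decompose app/2: tree(1, node(1, R, 1)) = tree(1, P),  node(R, k, k) = node(app(p(Q, 1), node(k, true, 2)), Q, k).
Decompose tree/2: 1 = 1,  node(1, R, 1) = P.
Delete trivial equation 1 = 1.
Bind P := node(1, R, 1); no other remaining equation mentions P.
Decompose node/3: R = app(p(Q, 1), node(k, true, 2)),  k = Q,  k = k.
Bind R := app(p(Q, 1), node(k, true, 2)); no other remaining equation mentions R. Substituting into the earlier binding gives P := node(1, app(p(Q, 1), node(k, true, 2)), 1).
Bind Q := k; no other remaining equation mentions Q. Substituting into the earlier bindings gives P := node(1, app(p(k, 1), node(k, true, 2)), 1), R := app(p(k, 1), node(k, true, 2)).
Delete trivial equation k = k.
No equations remain and no clash or occurs-check failure arose, so a unifier exists.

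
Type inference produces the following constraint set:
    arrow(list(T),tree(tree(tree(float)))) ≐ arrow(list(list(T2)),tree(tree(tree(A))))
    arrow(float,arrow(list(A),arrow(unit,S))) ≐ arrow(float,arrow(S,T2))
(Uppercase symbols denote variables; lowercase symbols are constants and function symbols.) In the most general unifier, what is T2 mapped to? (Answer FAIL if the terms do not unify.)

Decompose arrow/2: list(T) ≐ list(list(T2)),  tree(tree(tree(float))) ≐ tree(tree(tree(A))).
Decompose list/1: T ≐ list(T2).
Bind T := list(T2); no other remaining equation mentions T.
Decompose tree/1: tree(tree(float)) ≐ tree(tree(A)).
Decompose tree/1: tree(float) ≐ tree(A).
Decompose tree/1: float ≐ A.
Bind A := float; substituting into the remaining equation gives: arrow(float,arrow(list(float),arrow(unit,S))) ≐ arrow(float,arrow(S,T2)).
Decompose arrow/2: float ≐ float,  arrow(list(float),arrow(unit,S)) ≐ arrow(S,T2).
Delete trivial equation float ≐ float.
Decompose arrow/2: list(float) ≐ S,  arrow(unit,S) ≐ T2.
Bind S := list(float); substituting into the remaining equation gives: arrow(unit,list(float)) ≐ T2.
Bind T2 := arrow(unit,list(float)). Substituting into the earlier binding gives T := list(arrow(unit,list(float))).
MGU = { T := list(arrow(unit,list(float))), A := float, S := list(float), T2 := arrow(unit,list(float)) }, so T2 := arrow(unit,list(float)).

arrow(unit,list(float))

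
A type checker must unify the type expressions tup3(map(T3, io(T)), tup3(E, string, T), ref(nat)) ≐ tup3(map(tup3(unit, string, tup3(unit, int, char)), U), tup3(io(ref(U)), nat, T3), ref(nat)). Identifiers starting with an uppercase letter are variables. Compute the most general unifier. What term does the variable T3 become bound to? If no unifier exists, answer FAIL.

Decompose tup3/3: map(T3, io(T)) ≐ map(tup3(unit, string, tup3(unit, int, char)), U),  tup3(E, string, T) ≐ tup3(io(ref(U)), nat, T3),  ref(nat) ≐ ref(nat).
Decompose map/2: T3 ≐ tup3(unit, string, tup3(unit, int, char)),  io(T) ≐ U.
Bind T3 := tup3(unit, string, tup3(unit, int, char)); substituting into the one remaining equation that mentions T3 gives: tup3(E, string, T) ≐ tup3(io(ref(U)), nat, tup3(unit, string, tup3(unit, int, char))).
Bind U := io(T); substituting into the one remaining equation that mentions U gives: tup3(E, string, T) ≐ tup3(io(ref(io(T))), nat, tup3(unit, string, tup3(unit, int, char))).
Decompose tup3/3: E ≐ io(ref(io(T))),  string ≐ nat,  T ≐ tup3(unit, string, tup3(unit, int, char)).
Bind E := io(ref(io(T))); no other remaining equation mentions E.
Clash: constants string and nat differ; no unifier exists.

FAIL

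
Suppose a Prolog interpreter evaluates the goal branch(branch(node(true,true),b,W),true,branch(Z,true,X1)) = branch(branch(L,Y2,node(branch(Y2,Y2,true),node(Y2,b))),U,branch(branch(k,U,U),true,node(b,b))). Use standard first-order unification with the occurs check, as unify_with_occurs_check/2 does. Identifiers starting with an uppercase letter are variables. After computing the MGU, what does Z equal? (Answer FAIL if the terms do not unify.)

Decompose branch/3: branch(node(true,true),b,W) = branch(L,Y2,node(branch(Y2,Y2,true),node(Y2,b))),  true = U,  branch(Z,true,X1) = branch(branch(k,U,U),true,node(b,b)).
Decompose branch/3: node(true,true) = L,  b = Y2,  W = node(branch(Y2,Y2,true),node(Y2,b)).
Bind L := node(true,true); no other remaining equation mentions L.
Bind Y2 := b; substituting into the one remaining equation that mentions Y2 gives: W = node(branch(b,b,true),node(b,b)).
Bind W := node(branch(b,b,true),node(b,b)); no other remaining equation mentions W.
Bind U := true; substituting into the remaining equation gives: branch(Z,true,X1) = branch(branch(k,true,true),true,node(b,b)).
Decompose branch/3: Z = branch(k,true,true),  true = true,  X1 = node(b,b).
Bind Z := branch(k,true,true); no other remaining equation mentions Z.
Delete trivial equation true = true.
Bind X1 := node(b,b).
MGU = { L ↦ node(true,true), Y2 ↦ b, W ↦ node(branch(b,b,true),node(b,b)), U ↦ true, Z ↦ branch(k,true,true), X1 ↦ node(b,b) }, so Z ↦ branch(k,true,true).

branch(k,true,true)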